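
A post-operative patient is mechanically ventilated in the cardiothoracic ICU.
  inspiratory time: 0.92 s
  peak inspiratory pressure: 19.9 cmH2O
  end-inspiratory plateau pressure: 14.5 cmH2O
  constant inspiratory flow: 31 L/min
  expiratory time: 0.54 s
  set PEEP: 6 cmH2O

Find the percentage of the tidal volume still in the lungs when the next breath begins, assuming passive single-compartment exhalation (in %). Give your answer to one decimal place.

Flow: 31 L/min ÷ 60 = 0.5167 L/s.
Vt = flow × Ti = 0.5167 L/s × 0.92 s × 1000 mL/L = 475.36 mL.
R = (PIP − Pplat)/V̇ = (19.9 − 14.5) / 0.5167 = 5.4/0.5167 = 10.451 cmH2O·s/L.
C = Vt/(Pplat − PEEP) = 475.36 / (14.5 − 6) = 475.36/8.5 = 55.925 mL/cmH2O.
τ = R × C = 10.451 × 0.05593 L/cmH2O = 0.5845 s.
Fraction remaining at end-expiration = e^(−Te/τ) = e^(−0.54/0.5845) = 0.397 → 39.7%.

39.7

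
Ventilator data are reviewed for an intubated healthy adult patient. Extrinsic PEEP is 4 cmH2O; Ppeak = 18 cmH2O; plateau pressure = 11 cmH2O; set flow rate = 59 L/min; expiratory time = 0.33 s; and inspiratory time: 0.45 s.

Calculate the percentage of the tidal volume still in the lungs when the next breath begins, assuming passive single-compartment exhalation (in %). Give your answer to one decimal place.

Flow: 59 L/min ÷ 60 = 0.9833 L/s.
Vt = flow × Ti = 0.9833 L/s × 0.45 s × 1000 mL/L = 442.49 mL.
R = (PIP − Pplat)/V̇ = (18 − 11) / 0.9833 = 7.0/0.9833 = 7.119 cmH2O·s/L.
C = Vt/(Pplat − PEEP) = 442.49 / (11 − 4) = 442.49/7.0 = 63.213 mL/cmH2O.
τ = R × C = 7.119 × 0.06321 L/cmH2O = 0.45 s.
Fraction remaining at end-expiration = e^(−Te/τ) = e^(−0.33/0.45) = 0.4803 → 48.03%.

48.0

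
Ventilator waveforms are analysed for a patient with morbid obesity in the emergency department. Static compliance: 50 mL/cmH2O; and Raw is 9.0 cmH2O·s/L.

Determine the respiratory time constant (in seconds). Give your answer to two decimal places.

0.45

τ = R × C = 9.0 × 50 mL/cmH2O = 9.0 × 0.050 L/cmH2O = 0.45 s.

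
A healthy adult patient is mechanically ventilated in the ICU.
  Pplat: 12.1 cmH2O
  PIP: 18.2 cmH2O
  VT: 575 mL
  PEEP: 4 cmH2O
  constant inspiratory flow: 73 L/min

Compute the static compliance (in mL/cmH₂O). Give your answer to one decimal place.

Cstat = Vt / (Pplat − PEEP) = 575 / (12.1 − 4) = 575 / 8.1 = 70.988 mL/cmH2O.

71.0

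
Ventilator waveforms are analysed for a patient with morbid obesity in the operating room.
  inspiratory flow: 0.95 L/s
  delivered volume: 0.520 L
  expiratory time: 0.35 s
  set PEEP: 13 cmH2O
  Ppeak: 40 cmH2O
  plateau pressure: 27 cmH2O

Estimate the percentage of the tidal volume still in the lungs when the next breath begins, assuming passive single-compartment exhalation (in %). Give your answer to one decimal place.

R = (PIP − Pplat)/V̇ = (40 − 27) / 0.95 = 13.0/0.95 = 13.684 cmH2O·s/L.
C = Vt/(Pplat − PEEP) = 520.0 / (27 − 13) = 520.0/14.0 = 37.143 mL/cmH2O.
τ = R × C = 13.684 × 0.03714 L/cmH2O = 0.5082 s.
Fraction remaining at end-expiration = e^(−Te/τ) = e^(−0.35/0.5082) = 0.5022 → 50.22%.

50.2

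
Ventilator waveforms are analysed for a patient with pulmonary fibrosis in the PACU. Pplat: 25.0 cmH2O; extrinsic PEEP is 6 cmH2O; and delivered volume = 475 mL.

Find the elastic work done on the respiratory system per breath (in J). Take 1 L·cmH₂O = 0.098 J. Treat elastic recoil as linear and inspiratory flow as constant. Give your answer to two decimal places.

Elastic work ≈ ½ × (Pplat − PEEP) × Vt = 0.5 × (25.0 − 6) × 0.475 L = 0.5 × 19.0 × 0.475 = 4.513 L·cmH2O.
× 0.098 J/(L·cmH2O) → 0.4423 J.

0.44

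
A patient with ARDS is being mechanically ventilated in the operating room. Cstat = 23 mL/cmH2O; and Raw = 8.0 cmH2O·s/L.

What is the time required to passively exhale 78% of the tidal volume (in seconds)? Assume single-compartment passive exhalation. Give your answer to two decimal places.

0.28

τ = R × C = 8.0 × 23 mL/cmH2O = 8.0 × 0.023 L/cmH2O = 0.184 s.
Exhaled fraction f = 1 − e^(−t/τ) → t = −τ·ln(1 − f) = −0.184·ln(0.22) = 0.2786 s.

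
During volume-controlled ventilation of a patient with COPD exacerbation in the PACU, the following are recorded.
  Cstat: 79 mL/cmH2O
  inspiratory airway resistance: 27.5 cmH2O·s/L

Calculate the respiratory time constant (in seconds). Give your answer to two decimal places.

τ = R × C = 27.5 × 79 mL/cmH2O = 27.5 × 0.079 L/cmH2O = 2.173 s.

2.17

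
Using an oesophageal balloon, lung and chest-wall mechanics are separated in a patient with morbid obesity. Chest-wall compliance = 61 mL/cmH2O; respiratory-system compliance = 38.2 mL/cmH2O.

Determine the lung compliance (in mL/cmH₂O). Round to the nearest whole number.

102

1/CL = 1/Crs − 1/Ccw.
1/CL = 1/38.2 − 1/61 = 0.009785.
CL = 102.2 mL/cmH2O.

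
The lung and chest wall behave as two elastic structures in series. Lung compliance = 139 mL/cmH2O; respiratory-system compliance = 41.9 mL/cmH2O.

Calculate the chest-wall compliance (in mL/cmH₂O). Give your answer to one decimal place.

60.0

1/Ccw = 1/Crs − 1/CL.
1/Ccw = 1/41.9 − 1/139 = 0.01667.
Ccw = 59.988 mL/cmH2O.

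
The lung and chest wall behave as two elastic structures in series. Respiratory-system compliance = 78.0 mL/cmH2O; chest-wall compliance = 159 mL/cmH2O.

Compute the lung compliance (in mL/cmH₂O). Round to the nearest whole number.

153

1/CL = 1/Crs − 1/Ccw.
1/CL = 1/78.0 − 1/159 = 0.006531.
CL = 153.12 mL/cmH2O.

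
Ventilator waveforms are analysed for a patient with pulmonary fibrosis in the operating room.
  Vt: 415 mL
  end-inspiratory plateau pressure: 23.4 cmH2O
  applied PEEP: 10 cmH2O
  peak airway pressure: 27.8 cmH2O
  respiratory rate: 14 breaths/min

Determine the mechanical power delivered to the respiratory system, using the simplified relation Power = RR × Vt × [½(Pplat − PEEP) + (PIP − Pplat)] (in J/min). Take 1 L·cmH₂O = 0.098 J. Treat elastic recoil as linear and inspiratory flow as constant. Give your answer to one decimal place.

Per-breath work = Vt × [½(Pplat−PEEP) + (PIP−Pplat)] = 0.415 × [0.5×13.4 + 4.4] = 0.415 × 11.1 = 4.607 L·cmH2O.
Power = 14 × 4.607 = 64.498 L·cmH2O/min.
× 0.098 J/(L·cmH2O) → 6.321 J/min.

6.3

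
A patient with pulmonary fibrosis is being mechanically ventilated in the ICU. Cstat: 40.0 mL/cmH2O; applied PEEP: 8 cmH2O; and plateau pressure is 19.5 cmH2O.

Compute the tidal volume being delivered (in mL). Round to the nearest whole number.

Vt = Cstat × (Pplat − PEEP) = 40.0 × (19.5 − 8) = 40.0 × 11.5 = 460.0 mL.

460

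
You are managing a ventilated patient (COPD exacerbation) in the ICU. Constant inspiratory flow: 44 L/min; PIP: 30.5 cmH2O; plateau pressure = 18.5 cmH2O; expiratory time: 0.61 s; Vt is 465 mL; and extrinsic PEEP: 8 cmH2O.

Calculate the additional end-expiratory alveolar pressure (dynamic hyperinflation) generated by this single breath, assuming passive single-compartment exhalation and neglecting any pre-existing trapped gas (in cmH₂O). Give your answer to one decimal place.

4.5

Flow: 44 L/min ÷ 60 = 0.7333 L/s.
R = (PIP − Pplat)/V̇ = (30.5 − 18.5) / 0.7333 = 12.0/0.7333 = 16.364 cmH2O·s/L.
C = Vt/(Pplat − PEEP) = 465.0 / (18.5 − 8) = 465.0/10.5 = 44.286 mL/cmH2O.
τ = R × C = 16.364 × 0.04429 L/cmH2O = 0.7248 s.
Fraction remaining = e^(−Te/τ) = e^(−0.61/0.7248) = 0.431; trapped volume = 465.0 × 0.431 = 200.42 mL.
Additional alveolar pressure from trapping ≈ V_trapped / C = 200.42 / 44.286 = 4.526 cmH2O.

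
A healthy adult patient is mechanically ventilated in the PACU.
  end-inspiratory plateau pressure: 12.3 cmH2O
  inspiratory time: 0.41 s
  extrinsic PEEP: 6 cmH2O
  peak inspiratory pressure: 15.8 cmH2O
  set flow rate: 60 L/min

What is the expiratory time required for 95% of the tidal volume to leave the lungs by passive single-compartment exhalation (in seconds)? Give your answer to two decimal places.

Flow: 60 L/min ÷ 60 = 1 L/s.
Vt = flow × Ti = 1 L/s × 0.41 s × 1000 mL/L = 410.0 mL.
R = (PIP − Pplat)/V̇ = (15.8 − 12.3) / 1 = 3.5/1 = 3.5 cmH2O·s/L.
C = Vt/(Pplat − PEEP) = 410.0 / (12.3 − 6) = 410.0/6.3 = 65.079 mL/cmH2O.
τ = R × C = 3.5 × 0.06508 L/cmH2O = 0.2278 s.
t = −τ·ln(1 − 0.95) = −0.2278·ln(0.05) = 0.6824 s.

0.68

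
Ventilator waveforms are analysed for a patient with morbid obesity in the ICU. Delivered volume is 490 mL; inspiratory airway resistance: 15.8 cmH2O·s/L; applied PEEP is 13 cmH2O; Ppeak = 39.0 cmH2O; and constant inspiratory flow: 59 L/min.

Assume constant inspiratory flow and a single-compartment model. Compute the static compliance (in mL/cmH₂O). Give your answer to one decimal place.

46.8

Flow: 59 L/min ÷ 60 = 0.9833 L/s.
Equation of motion (constant flow): PIP = Vt/C + R·V̇ + PEEP.
Vt/C = PIP − R·V̇ − PEEP = 39.0 − 15.8×0.9833 − 13 = 39.0 − 15.536 − 13 = 10.464 cmH2O.
C = Vt / 10.464 = 490 / 10.464 = 46.827 mL/cmH2O.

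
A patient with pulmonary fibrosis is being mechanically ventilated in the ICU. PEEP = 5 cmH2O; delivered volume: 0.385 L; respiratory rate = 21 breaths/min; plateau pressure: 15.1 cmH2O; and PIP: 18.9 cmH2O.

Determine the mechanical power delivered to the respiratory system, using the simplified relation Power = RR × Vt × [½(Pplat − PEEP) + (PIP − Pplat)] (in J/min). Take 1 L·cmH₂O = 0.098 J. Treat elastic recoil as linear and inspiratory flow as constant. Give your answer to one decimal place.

Per-breath work = Vt × [½(Pplat−PEEP) + (PIP−Pplat)] = 0.385 × [0.5×10.1 + 3.8] = 0.385 × 8.85 = 3.407 L·cmH2O.
Power = 21 × 3.407 = 71.547 L·cmH2O/min.
× 0.098 J/(L·cmH2O) → 7.012 J/min.

7.0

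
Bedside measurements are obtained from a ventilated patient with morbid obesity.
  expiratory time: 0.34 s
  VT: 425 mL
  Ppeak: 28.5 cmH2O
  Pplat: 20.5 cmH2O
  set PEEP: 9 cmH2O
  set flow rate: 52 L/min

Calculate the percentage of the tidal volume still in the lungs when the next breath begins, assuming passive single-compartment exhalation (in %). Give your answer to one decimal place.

36.9

Flow: 52 L/min ÷ 60 = 0.8667 L/s.
R = (PIP − Pplat)/V̇ = (28.5 − 20.5) / 0.8667 = 8.0/0.8667 = 9.23 cmH2O·s/L.
C = Vt/(Pplat − PEEP) = 425.0 / (20.5 − 9) = 425.0/11.5 = 36.957 mL/cmH2O.
τ = R × C = 9.23 × 0.03696 L/cmH2O = 0.3411 s.
Fraction remaining at end-expiration = e^(−Te/τ) = e^(−0.34/0.3411) = 0.3691 → 36.91%.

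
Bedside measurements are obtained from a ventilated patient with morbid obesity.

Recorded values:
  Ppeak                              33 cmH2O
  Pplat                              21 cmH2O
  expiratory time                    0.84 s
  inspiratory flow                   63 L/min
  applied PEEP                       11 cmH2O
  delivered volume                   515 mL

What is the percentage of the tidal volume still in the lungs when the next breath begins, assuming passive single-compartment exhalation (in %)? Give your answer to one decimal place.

24.0

Flow: 63 L/min ÷ 60 = 1.05 L/s.
R = (PIP − Pplat)/V̇ = (33 − 21) / 1.05 = 12.0/1.05 = 11.429 cmH2O·s/L.
C = Vt/(Pplat − PEEP) = 515.0 / (21 − 11) = 515.0/10.0 = 51.5 mL/cmH2O.
τ = R × C = 11.429 × 0.0515 L/cmH2O = 0.5886 s.
Fraction remaining at end-expiration = e^(−Te/τ) = e^(−0.84/0.5886) = 0.24 → 24.0%.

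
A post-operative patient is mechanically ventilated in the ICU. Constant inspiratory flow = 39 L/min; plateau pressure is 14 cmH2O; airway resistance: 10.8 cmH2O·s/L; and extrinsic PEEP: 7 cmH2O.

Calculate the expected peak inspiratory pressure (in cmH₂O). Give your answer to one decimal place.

21.0

Flow: 39 L/min ÷ 60 = 0.65 L/s.
PIP = Pplat + Raw × flow = 14 + 10.8 × 0.65 = 14 + 7.02 = 21.02 cmH2O.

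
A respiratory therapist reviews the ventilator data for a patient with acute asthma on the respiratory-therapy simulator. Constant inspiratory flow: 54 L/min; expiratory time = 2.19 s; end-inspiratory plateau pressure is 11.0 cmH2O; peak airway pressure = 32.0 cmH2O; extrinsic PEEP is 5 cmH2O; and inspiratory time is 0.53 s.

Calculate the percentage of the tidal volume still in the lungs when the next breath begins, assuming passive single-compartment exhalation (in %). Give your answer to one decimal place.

Flow: 54 L/min ÷ 60 = 0.9 L/s.
Vt = flow × Ti = 0.9 L/s × 0.53 s × 1000 mL/L = 477.0 mL.
R = (PIP − Pplat)/V̇ = (32.0 − 11.0) / 0.9 = 21.0/0.9 = 23.333 cmH2O·s/L.
C = Vt/(Pplat − PEEP) = 477.0 / (11.0 − 5) = 477.0/6.0 = 79.5 mL/cmH2O.
τ = R × C = 23.333 × 0.0795 L/cmH2O = 1.855 s.
Fraction remaining at end-expiration = e^(−Te/τ) = e^(−2.19/1.855) = 0.3071 → 30.71%.

30.7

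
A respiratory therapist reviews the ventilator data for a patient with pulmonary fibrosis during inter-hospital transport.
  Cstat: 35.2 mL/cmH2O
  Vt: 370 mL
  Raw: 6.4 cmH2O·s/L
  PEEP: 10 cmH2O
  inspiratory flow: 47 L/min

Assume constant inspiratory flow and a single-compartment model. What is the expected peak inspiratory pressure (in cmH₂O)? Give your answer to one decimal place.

Flow: 47 L/min ÷ 60 = 0.7833 L/s.
Equation of motion (constant flow): PIP = Vt/C + R·V̇ + PEEP.
PIP = 370/35.2 + 6.4×0.7833 + 10 = 10.511 + 5.013 + 10 = 25.524 cmH2O.

25.5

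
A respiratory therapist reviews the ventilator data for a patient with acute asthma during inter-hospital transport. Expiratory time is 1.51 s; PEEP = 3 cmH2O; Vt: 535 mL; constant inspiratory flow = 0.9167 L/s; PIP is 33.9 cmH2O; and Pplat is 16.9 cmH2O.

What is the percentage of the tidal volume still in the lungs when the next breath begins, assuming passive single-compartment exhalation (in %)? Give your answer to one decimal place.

12.1

R = (PIP − Pplat)/V̇ = (33.9 − 16.9) / 0.9167 = 17.0/0.9167 = 18.545 cmH2O·s/L.
C = Vt/(Pplat − PEEP) = 535.0 / (16.9 − 3) = 535.0/13.9 = 38.489 mL/cmH2O.
τ = R × C = 18.545 × 0.03849 L/cmH2O = 0.7138 s.
Fraction remaining at end-expiration = e^(−Te/τ) = e^(−1.51/0.7138) = 0.1206 → 12.06%.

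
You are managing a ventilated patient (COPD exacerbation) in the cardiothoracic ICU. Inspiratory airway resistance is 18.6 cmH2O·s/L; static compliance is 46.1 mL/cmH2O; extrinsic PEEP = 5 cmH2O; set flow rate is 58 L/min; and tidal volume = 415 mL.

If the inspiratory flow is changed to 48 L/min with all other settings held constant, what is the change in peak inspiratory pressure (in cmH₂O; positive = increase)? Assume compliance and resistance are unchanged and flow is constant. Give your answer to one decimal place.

Flow: 58 L/min ÷ 60 = 0.9667 L/s.
New flow: 48 L/min ÷ 60 = 0.8 L/s.
PIP = Vt/C + R·V̇ + PEEP (constant-flow equation of motion).
Only the resistive term changes: ΔPIP = R × ΔV̇ = 18.6 × (0.8 − 0.9667) = 18.6 × -0.1667 = -3.101 cmH2O.

-3.1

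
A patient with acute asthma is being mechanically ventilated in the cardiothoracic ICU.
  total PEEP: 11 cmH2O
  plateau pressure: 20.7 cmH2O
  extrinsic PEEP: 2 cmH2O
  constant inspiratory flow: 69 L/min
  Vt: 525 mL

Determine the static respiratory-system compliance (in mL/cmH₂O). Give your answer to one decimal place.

54.1

End-expiratory occlusion gives total PEEP = 11 cmH2O (intrinsic PEEP = 11 − 2 = 9). Use total PEEP for the elastic gradient.
Cstat = Vt / (Pplat − PEEPtotal) = 525 / (20.7 − 11) = 525 / 9.7 = 54.124 mL/cmH2O.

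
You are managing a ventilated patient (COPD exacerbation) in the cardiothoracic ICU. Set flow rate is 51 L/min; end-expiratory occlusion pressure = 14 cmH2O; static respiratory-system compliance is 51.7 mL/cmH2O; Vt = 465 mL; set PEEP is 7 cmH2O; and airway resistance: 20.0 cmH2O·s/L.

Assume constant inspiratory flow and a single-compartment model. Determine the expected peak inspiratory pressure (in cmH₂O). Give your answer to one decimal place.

40.0

Flow: 51 L/min ÷ 60 = 0.85 L/s.
Total PEEP = 14 cmH2O (set 7 + intrinsic 7); this is the baseline alveolar pressure.
Equation of motion (constant flow): PIP = Vt/C + R·V̇ + PEEP.
PIP = 465/51.7 + 20.0×0.85 + 14 = 8.994 + 17.0 + 14 = 39.994 cmH2O.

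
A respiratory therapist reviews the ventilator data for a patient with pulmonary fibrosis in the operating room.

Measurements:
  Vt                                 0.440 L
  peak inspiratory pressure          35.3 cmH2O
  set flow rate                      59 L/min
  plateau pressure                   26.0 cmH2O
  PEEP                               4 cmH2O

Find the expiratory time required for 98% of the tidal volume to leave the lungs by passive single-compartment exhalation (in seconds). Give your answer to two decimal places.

0.74

Flow: 59 L/min ÷ 60 = 0.9833 L/s.
R = (PIP − Pplat)/V̇ = (35.3 − 26.0) / 0.9833 = 9.3/0.9833 = 9.458 cmH2O·s/L.
C = Vt/(Pplat − PEEP) = 440.0 / (26.0 − 4) = 440.0/22.0 = 20.0 mL/cmH2O.
τ = R × C = 9.458 × 0.02 L/cmH2O = 0.1892 s.
t = −τ·ln(1 − 0.98) = −0.1892·ln(0.02) = 0.7402 s.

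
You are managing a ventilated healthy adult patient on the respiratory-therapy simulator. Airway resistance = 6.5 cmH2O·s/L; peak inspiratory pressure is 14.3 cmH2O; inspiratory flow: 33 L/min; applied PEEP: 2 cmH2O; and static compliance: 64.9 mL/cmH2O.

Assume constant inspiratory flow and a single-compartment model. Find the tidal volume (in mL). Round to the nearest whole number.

566

Flow: 33 L/min ÷ 60 = 0.55 L/s.
Equation of motion (constant flow): PIP = Vt/C + R·V̇ + PEEP.
Vt/C = PIP − R·V̇ − PEEP = 14.3 − 3.575 − 2 = 8.725 cmH2O.
Vt = C × 8.725 = 64.9 × 8.725 = 566.25 mL.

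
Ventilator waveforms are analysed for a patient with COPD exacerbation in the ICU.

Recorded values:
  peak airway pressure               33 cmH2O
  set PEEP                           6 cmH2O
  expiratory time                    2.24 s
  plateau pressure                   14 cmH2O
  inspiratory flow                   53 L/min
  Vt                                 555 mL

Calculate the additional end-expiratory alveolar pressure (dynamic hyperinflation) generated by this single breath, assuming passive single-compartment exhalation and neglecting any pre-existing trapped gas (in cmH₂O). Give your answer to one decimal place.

Flow: 53 L/min ÷ 60 = 0.8833 L/s.
R = (PIP − Pplat)/V̇ = (33 − 14) / 0.8833 = 19.0/0.8833 = 21.51 cmH2O·s/L.
C = Vt/(Pplat − PEEP) = 555.0 / (14 − 6) = 555.0/8.0 = 69.375 mL/cmH2O.
τ = R × C = 21.51 × 0.06938 L/cmH2O = 1.492 s.
Fraction remaining = e^(−Te/τ) = e^(−2.24/1.492) = 0.2228; trapped volume = 555.0 × 0.2228 = 123.65 mL.
Additional alveolar pressure from trapping ≈ V_trapped / C = 123.65 / 69.375 = 1.782 cmH2O.

1.8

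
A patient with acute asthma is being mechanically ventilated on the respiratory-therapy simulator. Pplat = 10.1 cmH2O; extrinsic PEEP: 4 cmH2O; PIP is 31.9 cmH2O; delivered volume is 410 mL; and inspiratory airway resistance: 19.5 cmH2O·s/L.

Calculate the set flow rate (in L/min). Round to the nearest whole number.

67

flow = (PIP − Pplat) / Raw = (31.9 − 10.1) / 19.5 = 1.118 L/s × 60 = 67.08 L/min.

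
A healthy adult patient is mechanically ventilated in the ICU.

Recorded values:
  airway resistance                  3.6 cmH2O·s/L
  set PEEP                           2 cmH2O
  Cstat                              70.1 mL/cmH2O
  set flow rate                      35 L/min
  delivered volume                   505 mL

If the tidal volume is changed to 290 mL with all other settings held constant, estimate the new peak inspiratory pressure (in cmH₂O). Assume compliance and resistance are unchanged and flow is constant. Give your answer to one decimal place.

8.2

Flow: 35 L/min ÷ 60 = 0.5833 L/s.
PIP = Vt/C + R·V̇ + PEEP (constant-flow equation of motion).
Only the elastic term changes: ΔPIP = ΔVt / C = (290 − 505) / 70.1 = -3.067 cmH2O.
Original PIP = 505/70.1 + 3.6×0.5833 + 2 = 11.304 cmH2O; new PIP = 11.304 + (-3.067) = 8.237 cmH2O.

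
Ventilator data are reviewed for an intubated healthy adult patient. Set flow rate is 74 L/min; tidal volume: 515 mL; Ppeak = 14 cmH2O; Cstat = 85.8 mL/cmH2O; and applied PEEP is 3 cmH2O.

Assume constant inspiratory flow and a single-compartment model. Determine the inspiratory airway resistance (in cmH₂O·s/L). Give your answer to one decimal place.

Flow: 74 L/min ÷ 60 = 1.2333 L/s.
Equation of motion (constant flow): PIP = Vt/C + R·V̇ + PEEP.
R·V̇ = PIP − Vt/C − PEEP = 14 − 515/85.8 − 3 = 14 − 6.002 − 3 = 4.998 cmH2O.
R = 4.998 / 1.2333 = 4.053 cmH2O·s/L.

4.1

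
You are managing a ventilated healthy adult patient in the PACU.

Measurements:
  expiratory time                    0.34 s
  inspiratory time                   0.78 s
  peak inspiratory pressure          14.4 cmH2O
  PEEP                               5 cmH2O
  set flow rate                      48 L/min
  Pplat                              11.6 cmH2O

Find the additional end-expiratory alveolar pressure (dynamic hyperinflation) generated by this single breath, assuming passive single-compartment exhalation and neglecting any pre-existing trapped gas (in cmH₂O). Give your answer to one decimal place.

2.4

Flow: 48 L/min ÷ 60 = 0.8 L/s.
Vt = flow × Ti = 0.8 L/s × 0.78 s × 1000 mL/L = 624.0 mL.
R = (PIP − Pplat)/V̇ = (14.4 − 11.6) / 0.8 = 2.8/0.8 = 3.5 cmH2O·s/L.
C = Vt/(Pplat − PEEP) = 624.0 / (11.6 − 5) = 624.0/6.6 = 94.545 mL/cmH2O.
τ = R × C = 3.5 × 0.09455 L/cmH2O = 0.3309 s.
Fraction remaining = e^(−Te/τ) = e^(−0.34/0.3309) = 0.3579; trapped volume = 624.0 × 0.3579 = 223.33 mL.
Additional alveolar pressure from trapping ≈ V_trapped / C = 223.33 / 94.545 = 2.362 cmH2O.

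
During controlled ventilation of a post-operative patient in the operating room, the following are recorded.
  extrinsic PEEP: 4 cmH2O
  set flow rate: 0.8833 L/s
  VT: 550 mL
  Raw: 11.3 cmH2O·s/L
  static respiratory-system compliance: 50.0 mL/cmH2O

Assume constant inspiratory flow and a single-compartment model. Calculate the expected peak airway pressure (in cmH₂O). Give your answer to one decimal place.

Equation of motion (constant flow): PIP = Vt/C + R·V̇ + PEEP.
PIP = 550/50.0 + 11.3×0.8833 + 4 = 11.0 + 9.981 + 4 = 24.981 cmH2O.

25.0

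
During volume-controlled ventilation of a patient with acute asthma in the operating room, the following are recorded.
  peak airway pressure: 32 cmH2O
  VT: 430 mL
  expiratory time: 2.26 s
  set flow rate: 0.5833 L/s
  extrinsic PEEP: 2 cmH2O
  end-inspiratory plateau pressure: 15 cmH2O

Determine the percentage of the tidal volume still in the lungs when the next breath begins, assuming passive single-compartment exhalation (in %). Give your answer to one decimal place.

R = (PIP − Pplat)/V̇ = (32 − 15) / 0.5833 = 17.0/0.5833 = 29.145 cmH2O·s/L.
C = Vt/(Pplat − PEEP) = 430.0 / (15 − 2) = 430.0/13.0 = 33.077 mL/cmH2O.
τ = R × C = 29.145 × 0.03308 L/cmH2O = 0.9641 s.
Fraction remaining at end-expiration = e^(−Te/τ) = e^(−2.26/0.9641) = 0.09593 → 9.593%.

9.6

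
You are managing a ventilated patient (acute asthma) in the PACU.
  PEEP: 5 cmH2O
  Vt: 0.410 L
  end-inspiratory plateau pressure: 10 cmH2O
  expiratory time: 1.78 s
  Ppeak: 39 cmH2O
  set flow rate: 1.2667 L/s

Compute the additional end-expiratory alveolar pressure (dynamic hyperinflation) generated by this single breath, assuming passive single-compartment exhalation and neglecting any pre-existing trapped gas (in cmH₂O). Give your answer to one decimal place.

R = (PIP − Pplat)/V̇ = (39 − 10) / 1.2667 = 29.0/1.2667 = 22.894 cmH2O·s/L.
C = Vt/(Pplat − PEEP) = 410.0 / (10 − 5) = 410.0/5.0 = 82.0 mL/cmH2O.
τ = R × C = 22.894 × 0.082 L/cmH2O = 1.877 s.
Fraction remaining = e^(−Te/τ) = e^(−1.78/1.877) = 0.3874; trapped volume = 410.0 × 0.3874 = 158.83 mL.
Additional alveolar pressure from trapping ≈ V_trapped / C = 158.83 / 82.0 = 1.937 cmH2O.

1.9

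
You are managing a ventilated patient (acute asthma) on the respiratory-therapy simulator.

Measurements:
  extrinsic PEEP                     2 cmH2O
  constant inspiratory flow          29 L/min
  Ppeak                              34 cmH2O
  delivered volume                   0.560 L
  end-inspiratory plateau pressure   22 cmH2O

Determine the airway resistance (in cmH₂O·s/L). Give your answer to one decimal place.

24.8

Flow: 29 L/min ÷ 60 = 0.4833 L/s.
Raw = (PIP − Pplat) / flow = (34 − 22) / 0.4833 = 12.0 / 0.4833 = 24.829 cmH2O·s/L.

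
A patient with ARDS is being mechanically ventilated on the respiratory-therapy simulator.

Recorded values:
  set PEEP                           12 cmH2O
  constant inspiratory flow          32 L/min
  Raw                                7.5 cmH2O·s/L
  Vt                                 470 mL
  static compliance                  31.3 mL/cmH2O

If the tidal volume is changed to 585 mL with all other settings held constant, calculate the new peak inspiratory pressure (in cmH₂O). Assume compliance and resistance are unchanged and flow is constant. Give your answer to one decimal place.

34.7

Flow: 32 L/min ÷ 60 = 0.5333 L/s.
PIP = Vt/C + R·V̇ + PEEP (constant-flow equation of motion).
Only the elastic term changes: ΔPIP = ΔVt / C = (585 − 470) / 31.3 = 3.674 cmH2O.
Original PIP = 470/31.3 + 7.5×0.5333 + 12 = 31.016 cmH2O; new PIP = 31.016 + (3.674) = 34.69 cmH2O.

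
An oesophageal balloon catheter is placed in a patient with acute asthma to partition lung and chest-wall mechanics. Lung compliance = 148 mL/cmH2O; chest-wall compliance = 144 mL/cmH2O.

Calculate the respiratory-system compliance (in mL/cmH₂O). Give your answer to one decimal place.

73.0

Lung and chest wall are elastances in series: 1/Crs = 1/CL + 1/Ccw.
1/Crs = 1/148 + 1/144 = 0.0137.
Crs = 72.993 mL/cmH2O.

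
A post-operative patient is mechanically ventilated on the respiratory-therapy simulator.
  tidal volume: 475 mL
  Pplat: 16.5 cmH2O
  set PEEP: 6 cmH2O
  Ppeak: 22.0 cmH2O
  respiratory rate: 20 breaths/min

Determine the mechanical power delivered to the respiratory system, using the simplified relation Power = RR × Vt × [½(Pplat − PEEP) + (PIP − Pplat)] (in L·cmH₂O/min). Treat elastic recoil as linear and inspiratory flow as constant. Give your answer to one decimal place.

Per-breath work = Vt × [½(Pplat−PEEP) + (PIP−Pplat)] = 0.475 × [0.5×10.5 + 5.5] = 0.475 × 10.75 = 5.106 L·cmH2O.
Power = 20 × 5.106 = 102.12 L·cmH2O/min.

102.1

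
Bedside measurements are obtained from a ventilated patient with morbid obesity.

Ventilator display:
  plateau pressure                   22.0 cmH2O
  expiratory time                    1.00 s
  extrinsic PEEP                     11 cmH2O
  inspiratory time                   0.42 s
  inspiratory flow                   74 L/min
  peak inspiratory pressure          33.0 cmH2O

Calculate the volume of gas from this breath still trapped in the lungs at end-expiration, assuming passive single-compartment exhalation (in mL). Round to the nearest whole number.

48

Flow: 74 L/min ÷ 60 = 1.2333 L/s.
Vt = flow × Ti = 1.2333 L/s × 0.42 s × 1000 mL/L = 517.99 mL.
R = (PIP − Pplat)/V̇ = (33.0 − 22.0) / 1.2333 = 11.0/1.2333 = 8.919 cmH2O·s/L.
C = Vt/(Pplat − PEEP) = 517.99 / (22.0 − 11) = 517.99/11.0 = 47.09 mL/cmH2O.
τ = R × C = 8.919 × 0.04709 L/cmH2O = 0.42 s.
Fraction remaining = e^(−Te/τ) = e^(−1.00/0.42) = 0.09246.
Trapped volume = 517.99 × 0.09246 = 47.893 mL.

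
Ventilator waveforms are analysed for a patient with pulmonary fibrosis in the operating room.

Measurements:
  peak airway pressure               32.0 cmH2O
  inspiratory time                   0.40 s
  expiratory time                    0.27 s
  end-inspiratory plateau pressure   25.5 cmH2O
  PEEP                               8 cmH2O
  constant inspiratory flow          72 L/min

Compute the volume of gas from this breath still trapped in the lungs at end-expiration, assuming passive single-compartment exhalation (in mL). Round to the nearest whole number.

78

Flow: 72 L/min ÷ 60 = 1.2 L/s.
Vt = flow × Ti = 1.2 L/s × 0.40 s × 1000 mL/L = 480.0 mL.
R = (PIP − Pplat)/V̇ = (32.0 − 25.5) / 1.2 = 6.5/1.2 = 5.417 cmH2O·s/L.
C = Vt/(Pplat − PEEP) = 480.0 / (25.5 − 8) = 480.0/17.5 = 27.429 mL/cmH2O.
τ = R × C = 5.417 × 0.02743 L/cmH2O = 0.1486 s.
Fraction remaining = e^(−Te/τ) = e^(−0.27/0.1486) = 0.1625.
Trapped volume = 480.0 × 0.1625 = 78.0 mL.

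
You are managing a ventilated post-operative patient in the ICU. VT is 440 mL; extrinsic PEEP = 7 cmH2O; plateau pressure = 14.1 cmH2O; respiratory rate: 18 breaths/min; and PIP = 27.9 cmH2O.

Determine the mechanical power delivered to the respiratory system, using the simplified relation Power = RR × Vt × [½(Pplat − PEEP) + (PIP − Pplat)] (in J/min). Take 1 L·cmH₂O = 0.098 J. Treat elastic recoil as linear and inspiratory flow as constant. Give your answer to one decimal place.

13.5

Per-breath work = Vt × [½(Pplat−PEEP) + (PIP−Pplat)] = 0.440 × [0.5×7.1 + 13.8] = 0.440 × 17.35 = 7.634 L·cmH2O.
Power = 18 × 7.634 = 137.41 L·cmH2O/min.
× 0.098 J/(L·cmH2O) → 13.466 J/min.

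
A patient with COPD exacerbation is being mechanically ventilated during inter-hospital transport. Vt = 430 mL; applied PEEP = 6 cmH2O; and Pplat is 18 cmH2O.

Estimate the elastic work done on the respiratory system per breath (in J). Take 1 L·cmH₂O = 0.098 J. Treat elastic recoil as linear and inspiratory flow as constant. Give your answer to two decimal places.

0.25

Elastic work ≈ ½ × (Pplat − PEEP) × Vt = 0.5 × (18 − 6) × 0.430 L = 0.5 × 12.0 × 0.430 = 2.58 L·cmH2O.
× 0.098 J/(L·cmH2O) → 0.2528 J.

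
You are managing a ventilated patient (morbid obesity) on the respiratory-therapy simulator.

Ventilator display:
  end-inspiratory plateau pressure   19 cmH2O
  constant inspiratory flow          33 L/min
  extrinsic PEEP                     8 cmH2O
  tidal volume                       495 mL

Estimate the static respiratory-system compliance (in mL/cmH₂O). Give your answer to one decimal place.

45.0

Cstat = Vt / (Pplat − PEEP) = 495 / (19 − 8) = 495 / 11.0 = 45.0 mL/cmH2O.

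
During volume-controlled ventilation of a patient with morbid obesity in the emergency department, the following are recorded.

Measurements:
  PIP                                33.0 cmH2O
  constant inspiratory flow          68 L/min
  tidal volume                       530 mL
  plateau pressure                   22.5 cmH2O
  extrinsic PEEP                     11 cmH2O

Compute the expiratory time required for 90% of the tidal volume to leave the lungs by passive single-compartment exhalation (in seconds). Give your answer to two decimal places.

Flow: 68 L/min ÷ 60 = 1.1333 L/s.
R = (PIP − Pplat)/V̇ = (33.0 − 22.5) / 1.1333 = 10.5/1.1333 = 9.265 cmH2O·s/L.
C = Vt/(Pplat − PEEP) = 530.0 / (22.5 − 11) = 530.0/11.5 = 46.087 mL/cmH2O.
τ = R × C = 9.265 × 0.04609 L/cmH2O = 0.427 s.
t = −τ·ln(1 − 0.90) = −0.427·ln(0.1) = 0.9832 s.

0.98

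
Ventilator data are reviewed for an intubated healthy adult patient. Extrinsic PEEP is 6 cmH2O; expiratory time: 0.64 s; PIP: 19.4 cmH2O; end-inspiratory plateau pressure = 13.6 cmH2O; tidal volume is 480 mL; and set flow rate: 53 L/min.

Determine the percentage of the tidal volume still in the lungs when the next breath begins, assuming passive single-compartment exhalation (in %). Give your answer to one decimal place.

Flow: 53 L/min ÷ 60 = 0.8833 L/s.
R = (PIP − Pplat)/V̇ = (19.4 − 13.6) / 0.8833 = 5.8/0.8833 = 6.566 cmH2O·s/L.
C = Vt/(Pplat − PEEP) = 480.0 / (13.6 − 6) = 480.0/7.6 = 63.158 mL/cmH2O.
τ = R × C = 6.566 × 0.06316 L/cmH2O = 0.4147 s.
Fraction remaining at end-expiration = e^(−Te/τ) = e^(−0.64/0.4147) = 0.2137 → 21.37%.

21.4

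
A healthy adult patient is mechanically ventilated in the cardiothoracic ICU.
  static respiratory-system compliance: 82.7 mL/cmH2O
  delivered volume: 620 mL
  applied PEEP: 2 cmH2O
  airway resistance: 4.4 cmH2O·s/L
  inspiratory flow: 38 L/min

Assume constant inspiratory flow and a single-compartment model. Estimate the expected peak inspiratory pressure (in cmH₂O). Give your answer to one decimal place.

12.3

Flow: 38 L/min ÷ 60 = 0.6333 L/s.
Equation of motion (constant flow): PIP = Vt/C + R·V̇ + PEEP.
PIP = 620/82.7 + 4.4×0.6333 + 2 = 7.497 + 2.787 + 2 = 12.284 cmH2O.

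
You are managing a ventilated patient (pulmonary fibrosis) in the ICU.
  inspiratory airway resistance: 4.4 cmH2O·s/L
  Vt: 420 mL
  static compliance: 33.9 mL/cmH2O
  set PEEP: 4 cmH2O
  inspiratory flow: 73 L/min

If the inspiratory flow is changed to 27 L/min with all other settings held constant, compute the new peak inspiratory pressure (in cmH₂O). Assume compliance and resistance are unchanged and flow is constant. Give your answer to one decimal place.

Flow: 73 L/min ÷ 60 = 1.2167 L/s.
New flow: 27 L/min ÷ 60 = 0.45 L/s.
PIP = Vt/C + R·V̇ + PEEP (constant-flow equation of motion).
Only the resistive term changes: ΔPIP = R × ΔV̇ = 4.4 × (0.45 − 1.2167) = 4.4 × -0.7667 = -3.373 cmH2O.
Original PIP = 420/33.9 + 4.4×1.2167 + 4 = 21.743 cmH2O; new PIP = 21.743 + (-3.373) = 18.37 cmH2O.

18.4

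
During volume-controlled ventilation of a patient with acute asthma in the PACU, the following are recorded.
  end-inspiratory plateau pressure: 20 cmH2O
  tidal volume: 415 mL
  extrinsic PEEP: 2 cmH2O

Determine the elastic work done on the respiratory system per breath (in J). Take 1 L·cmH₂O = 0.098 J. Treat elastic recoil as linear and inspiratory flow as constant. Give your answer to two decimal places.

0.37

Elastic work ≈ ½ × (Pplat − PEEP) × Vt = 0.5 × (20 − 2) × 0.415 L = 0.5 × 18.0 × 0.415 = 3.735 L·cmH2O.
× 0.098 J/(L·cmH2O) → 0.366 J.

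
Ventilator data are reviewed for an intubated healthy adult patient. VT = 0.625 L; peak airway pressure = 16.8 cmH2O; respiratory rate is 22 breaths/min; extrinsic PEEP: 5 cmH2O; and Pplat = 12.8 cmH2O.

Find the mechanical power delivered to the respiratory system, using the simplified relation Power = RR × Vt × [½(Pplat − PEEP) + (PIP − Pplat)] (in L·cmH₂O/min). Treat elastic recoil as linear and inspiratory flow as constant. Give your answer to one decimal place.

Per-breath work = Vt × [½(Pplat−PEEP) + (PIP−Pplat)] = 0.625 × [0.5×7.8 + 4.0] = 0.625 × 7.9 = 4.938 L·cmH2O.
Power = 22 × 4.938 = 108.64 L·cmH2O/min.

108.6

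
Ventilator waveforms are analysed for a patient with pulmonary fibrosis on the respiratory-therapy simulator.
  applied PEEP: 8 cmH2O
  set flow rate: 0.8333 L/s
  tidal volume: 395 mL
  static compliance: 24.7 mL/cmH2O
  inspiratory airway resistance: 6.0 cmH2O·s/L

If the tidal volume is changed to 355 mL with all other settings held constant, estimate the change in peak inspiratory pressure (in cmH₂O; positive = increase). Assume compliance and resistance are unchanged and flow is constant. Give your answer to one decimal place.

PIP = Vt/C + R·V̇ + PEEP (constant-flow equation of motion).
Only the elastic term changes: ΔPIP = ΔVt / C = (355 − 395) / 24.7 = -1.619 cmH2O.

-1.6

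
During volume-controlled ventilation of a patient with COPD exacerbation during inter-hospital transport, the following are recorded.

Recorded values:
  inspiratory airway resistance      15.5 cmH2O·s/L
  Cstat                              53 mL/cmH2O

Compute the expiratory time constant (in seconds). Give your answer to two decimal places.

τ = R × C = 15.5 × 53 mL/cmH2O = 15.5 × 0.053 L/cmH2O = 0.8215 s.

0.82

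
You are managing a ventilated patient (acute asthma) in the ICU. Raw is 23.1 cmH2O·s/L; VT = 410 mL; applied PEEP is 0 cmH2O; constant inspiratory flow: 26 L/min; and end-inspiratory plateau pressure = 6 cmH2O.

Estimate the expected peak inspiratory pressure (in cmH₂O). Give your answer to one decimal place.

16.0

Flow: 26 L/min ÷ 60 = 0.4333 L/s.
PIP = Pplat + Raw × flow = 6 + 23.1 × 0.4333 = 6 + 10.009 = 16.009 cmH2O.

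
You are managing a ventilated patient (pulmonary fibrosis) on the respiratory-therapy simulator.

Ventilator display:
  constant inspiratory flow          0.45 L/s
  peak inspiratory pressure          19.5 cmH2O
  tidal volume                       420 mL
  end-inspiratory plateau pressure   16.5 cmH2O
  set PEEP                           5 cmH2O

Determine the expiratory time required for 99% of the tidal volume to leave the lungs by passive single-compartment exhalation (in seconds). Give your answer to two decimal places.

R = (PIP − Pplat)/V̇ = (19.5 − 16.5) / 0.45 = 3.0/0.45 = 6.667 cmH2O·s/L.
C = Vt/(Pplat − PEEP) = 420.0 / (16.5 − 5) = 420.0/11.5 = 36.522 mL/cmH2O.
τ = R × C = 6.667 × 0.03652 L/cmH2O = 0.2435 s.
t = −τ·ln(1 − 0.99) = −0.2435·ln(0.01) = 1.121 s.

1.12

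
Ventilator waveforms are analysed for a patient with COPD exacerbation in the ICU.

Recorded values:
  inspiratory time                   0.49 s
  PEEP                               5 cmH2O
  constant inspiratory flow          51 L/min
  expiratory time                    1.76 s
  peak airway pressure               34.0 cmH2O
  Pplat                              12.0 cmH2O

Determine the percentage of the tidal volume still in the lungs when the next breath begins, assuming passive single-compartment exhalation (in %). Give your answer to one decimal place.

31.9

Flow: 51 L/min ÷ 60 = 0.85 L/s.
Vt = flow × Ti = 0.85 L/s × 0.49 s × 1000 mL/L = 416.5 mL.
R = (PIP − Pplat)/V̇ = (34.0 − 12.0) / 0.85 = 22.0/0.85 = 25.882 cmH2O·s/L.
C = Vt/(Pplat − PEEP) = 416.5 / (12.0 − 5) = 416.5/7.0 = 59.5 mL/cmH2O.
τ = R × C = 25.882 × 0.0595 L/cmH2O = 1.54 s.
Fraction remaining at end-expiration = e^(−Te/τ) = e^(−1.76/1.54) = 0.3189 → 31.89%.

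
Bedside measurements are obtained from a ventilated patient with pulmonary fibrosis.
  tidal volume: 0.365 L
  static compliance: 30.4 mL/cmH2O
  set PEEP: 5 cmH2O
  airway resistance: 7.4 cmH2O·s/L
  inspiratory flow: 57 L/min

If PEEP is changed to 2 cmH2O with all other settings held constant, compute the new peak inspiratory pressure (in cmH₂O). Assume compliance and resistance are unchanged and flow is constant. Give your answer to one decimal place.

21.0

Flow: 57 L/min ÷ 60 = 0.95 L/s.
PIP = Vt/C + R·V̇ + PEEP (constant-flow equation of motion).
Only the baseline term changes: ΔPIP = ΔPEEP = 2 − 5 = -3.0 cmH2O.
Original PIP = 365/30.4 + 7.4×0.95 + 5 = 24.037 cmH2O; new PIP = 24.037 + (-3.0) = 21.037 cmH2O.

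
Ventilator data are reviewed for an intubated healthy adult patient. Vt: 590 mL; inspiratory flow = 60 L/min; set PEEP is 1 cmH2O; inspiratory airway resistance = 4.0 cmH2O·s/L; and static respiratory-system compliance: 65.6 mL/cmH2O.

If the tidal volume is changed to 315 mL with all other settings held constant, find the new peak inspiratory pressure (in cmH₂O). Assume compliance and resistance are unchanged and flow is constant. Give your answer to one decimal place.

Flow: 60 L/min ÷ 60 = 1 L/s.
PIP = Vt/C + R·V̇ + PEEP (constant-flow equation of motion).
Only the elastic term changes: ΔPIP = ΔVt / C = (315 − 590) / 65.6 = -4.192 cmH2O.
Original PIP = 590/65.6 + 4.0×1 + 1 = 13.994 cmH2O; new PIP = 13.994 + (-4.192) = 9.802 cmH2O.

9.8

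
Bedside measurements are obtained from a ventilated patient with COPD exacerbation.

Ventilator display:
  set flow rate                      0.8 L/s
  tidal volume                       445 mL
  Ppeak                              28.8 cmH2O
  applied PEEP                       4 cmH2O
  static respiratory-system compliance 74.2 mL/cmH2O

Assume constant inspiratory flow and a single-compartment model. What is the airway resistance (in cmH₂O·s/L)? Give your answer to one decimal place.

23.5

Equation of motion (constant flow): PIP = Vt/C + R·V̇ + PEEP.
R·V̇ = PIP − Vt/C − PEEP = 28.8 − 445/74.2 − 4 = 28.8 − 5.997 − 4 = 18.803 cmH2O.
R = 18.803 / 0.8 = 23.504 cmH2O·s/L.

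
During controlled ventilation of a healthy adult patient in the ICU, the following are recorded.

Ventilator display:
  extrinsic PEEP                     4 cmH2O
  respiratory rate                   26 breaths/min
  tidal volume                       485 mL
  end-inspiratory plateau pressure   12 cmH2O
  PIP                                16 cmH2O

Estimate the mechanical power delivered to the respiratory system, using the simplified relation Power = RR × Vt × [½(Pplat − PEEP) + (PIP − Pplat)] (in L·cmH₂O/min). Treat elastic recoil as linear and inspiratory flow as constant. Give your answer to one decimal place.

Per-breath work = Vt × [½(Pplat−PEEP) + (PIP−Pplat)] = 0.485 × [0.5×8.0 + 4.0] = 0.485 × 8.0 = 3.88 L·cmH2O.
Power = 26 × 3.88 = 100.88 L·cmH2O/min.

100.9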